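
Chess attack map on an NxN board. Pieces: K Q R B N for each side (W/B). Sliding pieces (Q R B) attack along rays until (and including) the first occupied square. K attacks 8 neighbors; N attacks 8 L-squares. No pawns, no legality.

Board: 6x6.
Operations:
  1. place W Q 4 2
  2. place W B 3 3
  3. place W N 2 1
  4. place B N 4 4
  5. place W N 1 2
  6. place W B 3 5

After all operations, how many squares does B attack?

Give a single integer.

Op 1: place WQ@(4,2)
Op 2: place WB@(3,3)
Op 3: place WN@(2,1)
Op 4: place BN@(4,4)
Op 5: place WN@(1,2)
Op 6: place WB@(3,5)
Per-piece attacks for B:
  BN@(4,4): attacks (2,5) (5,2) (3,2) (2,3)
Union (4 distinct): (2,3) (2,5) (3,2) (5,2)

Answer: 4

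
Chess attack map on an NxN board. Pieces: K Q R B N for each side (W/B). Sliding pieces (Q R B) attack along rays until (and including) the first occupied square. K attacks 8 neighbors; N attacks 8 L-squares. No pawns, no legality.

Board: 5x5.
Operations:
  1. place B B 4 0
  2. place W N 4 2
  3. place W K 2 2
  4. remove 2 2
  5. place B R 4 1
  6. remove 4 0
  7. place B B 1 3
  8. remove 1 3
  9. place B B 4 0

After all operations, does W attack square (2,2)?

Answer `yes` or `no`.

Op 1: place BB@(4,0)
Op 2: place WN@(4,2)
Op 3: place WK@(2,2)
Op 4: remove (2,2)
Op 5: place BR@(4,1)
Op 6: remove (4,0)
Op 7: place BB@(1,3)
Op 8: remove (1,3)
Op 9: place BB@(4,0)
Per-piece attacks for W:
  WN@(4,2): attacks (3,4) (2,3) (3,0) (2,1)
W attacks (2,2): no

Answer: no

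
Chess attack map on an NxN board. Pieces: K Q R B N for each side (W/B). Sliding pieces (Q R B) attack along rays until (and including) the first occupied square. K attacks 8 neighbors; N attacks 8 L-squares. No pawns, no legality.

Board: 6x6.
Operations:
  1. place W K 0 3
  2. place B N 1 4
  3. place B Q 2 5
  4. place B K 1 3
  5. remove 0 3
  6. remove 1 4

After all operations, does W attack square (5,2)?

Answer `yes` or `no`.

Answer: no

Derivation:
Op 1: place WK@(0,3)
Op 2: place BN@(1,4)
Op 3: place BQ@(2,5)
Op 4: place BK@(1,3)
Op 5: remove (0,3)
Op 6: remove (1,4)
Per-piece attacks for W:
W attacks (5,2): no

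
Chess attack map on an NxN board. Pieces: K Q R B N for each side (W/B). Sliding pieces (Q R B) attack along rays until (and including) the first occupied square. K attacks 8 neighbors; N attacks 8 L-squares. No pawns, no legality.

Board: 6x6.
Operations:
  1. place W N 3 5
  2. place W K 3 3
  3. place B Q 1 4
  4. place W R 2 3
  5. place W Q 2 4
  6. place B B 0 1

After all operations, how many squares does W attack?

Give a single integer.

Answer: 19

Derivation:
Op 1: place WN@(3,5)
Op 2: place WK@(3,3)
Op 3: place BQ@(1,4)
Op 4: place WR@(2,3)
Op 5: place WQ@(2,4)
Op 6: place BB@(0,1)
Per-piece attacks for W:
  WR@(2,3): attacks (2,4) (2,2) (2,1) (2,0) (3,3) (1,3) (0,3) [ray(0,1) blocked at (2,4); ray(1,0) blocked at (3,3)]
  WQ@(2,4): attacks (2,5) (2,3) (3,4) (4,4) (5,4) (1,4) (3,5) (3,3) (1,5) (1,3) (0,2) [ray(0,-1) blocked at (2,3); ray(-1,0) blocked at (1,4); ray(1,1) blocked at (3,5); ray(1,-1) blocked at (3,3)]
  WK@(3,3): attacks (3,4) (3,2) (4,3) (2,3) (4,4) (4,2) (2,4) (2,2)
  WN@(3,5): attacks (4,3) (5,4) (2,3) (1,4)
Union (19 distinct): (0,2) (0,3) (1,3) (1,4) (1,5) (2,0) (2,1) (2,2) (2,3) (2,4) (2,5) (3,2) (3,3) (3,4) (3,5) (4,2) (4,3) (4,4) (5,4)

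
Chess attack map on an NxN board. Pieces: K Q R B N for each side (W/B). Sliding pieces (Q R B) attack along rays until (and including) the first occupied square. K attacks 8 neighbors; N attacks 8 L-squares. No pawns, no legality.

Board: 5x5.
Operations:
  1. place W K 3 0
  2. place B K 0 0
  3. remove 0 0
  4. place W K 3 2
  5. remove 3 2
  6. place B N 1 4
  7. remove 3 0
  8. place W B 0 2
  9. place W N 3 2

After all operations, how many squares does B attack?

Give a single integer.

Answer: 3

Derivation:
Op 1: place WK@(3,0)
Op 2: place BK@(0,0)
Op 3: remove (0,0)
Op 4: place WK@(3,2)
Op 5: remove (3,2)
Op 6: place BN@(1,4)
Op 7: remove (3,0)
Op 8: place WB@(0,2)
Op 9: place WN@(3,2)
Per-piece attacks for B:
  BN@(1,4): attacks (2,2) (3,3) (0,2)
Union (3 distinct): (0,2) (2,2) (3,3)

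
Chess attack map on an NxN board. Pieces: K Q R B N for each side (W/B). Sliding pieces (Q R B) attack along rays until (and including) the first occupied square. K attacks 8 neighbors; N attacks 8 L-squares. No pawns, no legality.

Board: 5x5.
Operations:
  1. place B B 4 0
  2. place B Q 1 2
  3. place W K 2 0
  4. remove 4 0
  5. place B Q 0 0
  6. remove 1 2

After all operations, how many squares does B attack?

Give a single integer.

Answer: 10

Derivation:
Op 1: place BB@(4,0)
Op 2: place BQ@(1,2)
Op 3: place WK@(2,0)
Op 4: remove (4,0)
Op 5: place BQ@(0,0)
Op 6: remove (1,2)
Per-piece attacks for B:
  BQ@(0,0): attacks (0,1) (0,2) (0,3) (0,4) (1,0) (2,0) (1,1) (2,2) (3,3) (4,4) [ray(1,0) blocked at (2,0)]
Union (10 distinct): (0,1) (0,2) (0,3) (0,4) (1,0) (1,1) (2,0) (2,2) (3,3) (4,4)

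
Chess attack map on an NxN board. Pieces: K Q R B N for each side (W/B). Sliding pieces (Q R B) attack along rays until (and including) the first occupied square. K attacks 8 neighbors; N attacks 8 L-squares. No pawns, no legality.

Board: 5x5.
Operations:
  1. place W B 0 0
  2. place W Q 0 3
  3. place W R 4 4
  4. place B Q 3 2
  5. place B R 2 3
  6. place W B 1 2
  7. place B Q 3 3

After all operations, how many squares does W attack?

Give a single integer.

Answer: 20

Derivation:
Op 1: place WB@(0,0)
Op 2: place WQ@(0,3)
Op 3: place WR@(4,4)
Op 4: place BQ@(3,2)
Op 5: place BR@(2,3)
Op 6: place WB@(1,2)
Op 7: place BQ@(3,3)
Per-piece attacks for W:
  WB@(0,0): attacks (1,1) (2,2) (3,3) [ray(1,1) blocked at (3,3)]
  WQ@(0,3): attacks (0,4) (0,2) (0,1) (0,0) (1,3) (2,3) (1,4) (1,2) [ray(0,-1) blocked at (0,0); ray(1,0) blocked at (2,3); ray(1,-1) blocked at (1,2)]
  WB@(1,2): attacks (2,3) (2,1) (3,0) (0,3) (0,1) [ray(1,1) blocked at (2,3); ray(-1,1) blocked at (0,3)]
  WR@(4,4): attacks (4,3) (4,2) (4,1) (4,0) (3,4) (2,4) (1,4) (0,4)
Union (20 distinct): (0,0) (0,1) (0,2) (0,3) (0,4) (1,1) (1,2) (1,3) (1,4) (2,1) (2,2) (2,3) (2,4) (3,0) (3,3) (3,4) (4,0) (4,1) (4,2) (4,3)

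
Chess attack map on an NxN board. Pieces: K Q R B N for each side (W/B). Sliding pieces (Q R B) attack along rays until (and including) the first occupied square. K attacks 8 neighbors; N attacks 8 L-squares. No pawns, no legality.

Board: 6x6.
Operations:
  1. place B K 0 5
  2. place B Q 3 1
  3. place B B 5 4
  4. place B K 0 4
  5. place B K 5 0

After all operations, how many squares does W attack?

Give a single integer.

Op 1: place BK@(0,5)
Op 2: place BQ@(3,1)
Op 3: place BB@(5,4)
Op 4: place BK@(0,4)
Op 5: place BK@(5,0)
Per-piece attacks for W:
Union (0 distinct): (none)

Answer: 0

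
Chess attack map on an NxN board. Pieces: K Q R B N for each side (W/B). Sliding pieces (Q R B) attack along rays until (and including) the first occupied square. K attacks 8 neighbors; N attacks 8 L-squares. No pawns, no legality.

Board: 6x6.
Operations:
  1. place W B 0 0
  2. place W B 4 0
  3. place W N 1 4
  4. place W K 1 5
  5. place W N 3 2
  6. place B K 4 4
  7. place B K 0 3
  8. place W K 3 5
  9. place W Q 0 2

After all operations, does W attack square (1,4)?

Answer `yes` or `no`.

Op 1: place WB@(0,0)
Op 2: place WB@(4,0)
Op 3: place WN@(1,4)
Op 4: place WK@(1,5)
Op 5: place WN@(3,2)
Op 6: place BK@(4,4)
Op 7: place BK@(0,3)
Op 8: place WK@(3,5)
Op 9: place WQ@(0,2)
Per-piece attacks for W:
  WB@(0,0): attacks (1,1) (2,2) (3,3) (4,4) [ray(1,1) blocked at (4,4)]
  WQ@(0,2): attacks (0,3) (0,1) (0,0) (1,2) (2,2) (3,2) (1,3) (2,4) (3,5) (1,1) (2,0) [ray(0,1) blocked at (0,3); ray(0,-1) blocked at (0,0); ray(1,0) blocked at (3,2); ray(1,1) blocked at (3,5)]
  WN@(1,4): attacks (3,5) (2,2) (3,3) (0,2)
  WK@(1,5): attacks (1,4) (2,5) (0,5) (2,4) (0,4)
  WN@(3,2): attacks (4,4) (5,3) (2,4) (1,3) (4,0) (5,1) (2,0) (1,1)
  WK@(3,5): attacks (3,4) (4,5) (2,5) (4,4) (2,4)
  WB@(4,0): attacks (5,1) (3,1) (2,2) (1,3) (0,4)
W attacks (1,4): yes

Answer: yes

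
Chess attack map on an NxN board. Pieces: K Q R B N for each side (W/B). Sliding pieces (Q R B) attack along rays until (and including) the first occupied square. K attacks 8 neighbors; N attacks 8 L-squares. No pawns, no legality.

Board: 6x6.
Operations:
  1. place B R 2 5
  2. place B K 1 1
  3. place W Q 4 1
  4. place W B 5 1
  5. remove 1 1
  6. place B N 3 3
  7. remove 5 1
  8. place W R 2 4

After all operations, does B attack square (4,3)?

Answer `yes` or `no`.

Op 1: place BR@(2,5)
Op 2: place BK@(1,1)
Op 3: place WQ@(4,1)
Op 4: place WB@(5,1)
Op 5: remove (1,1)
Op 6: place BN@(3,3)
Op 7: remove (5,1)
Op 8: place WR@(2,4)
Per-piece attacks for B:
  BR@(2,5): attacks (2,4) (3,5) (4,5) (5,5) (1,5) (0,5) [ray(0,-1) blocked at (2,4)]
  BN@(3,3): attacks (4,5) (5,4) (2,5) (1,4) (4,1) (5,2) (2,1) (1,2)
B attacks (4,3): no

Answer: no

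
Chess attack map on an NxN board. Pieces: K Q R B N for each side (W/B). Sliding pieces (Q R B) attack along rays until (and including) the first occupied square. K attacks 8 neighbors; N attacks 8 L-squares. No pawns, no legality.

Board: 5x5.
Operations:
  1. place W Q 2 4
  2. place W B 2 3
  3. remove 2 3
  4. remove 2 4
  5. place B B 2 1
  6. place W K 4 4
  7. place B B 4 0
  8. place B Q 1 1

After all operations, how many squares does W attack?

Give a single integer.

Op 1: place WQ@(2,4)
Op 2: place WB@(2,3)
Op 3: remove (2,3)
Op 4: remove (2,4)
Op 5: place BB@(2,1)
Op 6: place WK@(4,4)
Op 7: place BB@(4,0)
Op 8: place BQ@(1,1)
Per-piece attacks for W:
  WK@(4,4): attacks (4,3) (3,4) (3,3)
Union (3 distinct): (3,3) (3,4) (4,3)

Answer: 3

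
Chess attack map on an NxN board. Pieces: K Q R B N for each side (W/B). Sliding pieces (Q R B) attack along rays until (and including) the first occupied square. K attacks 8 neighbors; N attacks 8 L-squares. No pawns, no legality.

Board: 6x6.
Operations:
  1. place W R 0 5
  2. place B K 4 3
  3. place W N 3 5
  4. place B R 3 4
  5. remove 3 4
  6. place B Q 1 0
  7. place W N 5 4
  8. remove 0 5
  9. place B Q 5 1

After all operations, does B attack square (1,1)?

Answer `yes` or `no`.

Answer: yes

Derivation:
Op 1: place WR@(0,5)
Op 2: place BK@(4,3)
Op 3: place WN@(3,5)
Op 4: place BR@(3,4)
Op 5: remove (3,4)
Op 6: place BQ@(1,0)
Op 7: place WN@(5,4)
Op 8: remove (0,5)
Op 9: place BQ@(5,1)
Per-piece attacks for B:
  BQ@(1,0): attacks (1,1) (1,2) (1,3) (1,4) (1,5) (2,0) (3,0) (4,0) (5,0) (0,0) (2,1) (3,2) (4,3) (0,1) [ray(1,1) blocked at (4,3)]
  BK@(4,3): attacks (4,4) (4,2) (5,3) (3,3) (5,4) (5,2) (3,4) (3,2)
  BQ@(5,1): attacks (5,2) (5,3) (5,4) (5,0) (4,1) (3,1) (2,1) (1,1) (0,1) (4,2) (3,3) (2,4) (1,5) (4,0) [ray(0,1) blocked at (5,4)]
B attacks (1,1): yes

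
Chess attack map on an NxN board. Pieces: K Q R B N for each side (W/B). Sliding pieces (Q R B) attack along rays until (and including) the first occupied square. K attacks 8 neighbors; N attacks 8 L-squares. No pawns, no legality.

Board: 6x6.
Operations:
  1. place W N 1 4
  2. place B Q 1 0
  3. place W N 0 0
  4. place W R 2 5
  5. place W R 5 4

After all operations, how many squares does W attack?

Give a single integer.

Op 1: place WN@(1,4)
Op 2: place BQ@(1,0)
Op 3: place WN@(0,0)
Op 4: place WR@(2,5)
Op 5: place WR@(5,4)
Per-piece attacks for W:
  WN@(0,0): attacks (1,2) (2,1)
  WN@(1,4): attacks (3,5) (2,2) (3,3) (0,2)
  WR@(2,5): attacks (2,4) (2,3) (2,2) (2,1) (2,0) (3,5) (4,5) (5,5) (1,5) (0,5)
  WR@(5,4): attacks (5,5) (5,3) (5,2) (5,1) (5,0) (4,4) (3,4) (2,4) (1,4) [ray(-1,0) blocked at (1,4)]
Union (20 distinct): (0,2) (0,5) (1,2) (1,4) (1,5) (2,0) (2,1) (2,2) (2,3) (2,4) (3,3) (3,4) (3,5) (4,4) (4,5) (5,0) (5,1) (5,2) (5,3) (5,5)

Answer: 20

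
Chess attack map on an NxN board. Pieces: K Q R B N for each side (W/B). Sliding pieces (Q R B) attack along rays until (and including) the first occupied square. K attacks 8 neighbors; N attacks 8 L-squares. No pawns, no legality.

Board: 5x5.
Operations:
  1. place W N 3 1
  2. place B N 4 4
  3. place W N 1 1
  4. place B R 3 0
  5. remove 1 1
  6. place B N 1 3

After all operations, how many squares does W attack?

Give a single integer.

Answer: 4

Derivation:
Op 1: place WN@(3,1)
Op 2: place BN@(4,4)
Op 3: place WN@(1,1)
Op 4: place BR@(3,0)
Op 5: remove (1,1)
Op 6: place BN@(1,3)
Per-piece attacks for W:
  WN@(3,1): attacks (4,3) (2,3) (1,2) (1,0)
Union (4 distinct): (1,0) (1,2) (2,3) (4,3)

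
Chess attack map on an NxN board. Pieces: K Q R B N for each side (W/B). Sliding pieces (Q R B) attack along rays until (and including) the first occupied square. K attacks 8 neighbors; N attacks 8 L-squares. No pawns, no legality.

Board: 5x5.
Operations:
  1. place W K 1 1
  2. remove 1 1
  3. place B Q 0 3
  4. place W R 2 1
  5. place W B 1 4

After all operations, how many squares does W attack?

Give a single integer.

Op 1: place WK@(1,1)
Op 2: remove (1,1)
Op 3: place BQ@(0,3)
Op 4: place WR@(2,1)
Op 5: place WB@(1,4)
Per-piece attacks for W:
  WB@(1,4): attacks (2,3) (3,2) (4,1) (0,3) [ray(-1,-1) blocked at (0,3)]
  WR@(2,1): attacks (2,2) (2,3) (2,4) (2,0) (3,1) (4,1) (1,1) (0,1)
Union (10 distinct): (0,1) (0,3) (1,1) (2,0) (2,2) (2,3) (2,4) (3,1) (3,2) (4,1)

Answer: 10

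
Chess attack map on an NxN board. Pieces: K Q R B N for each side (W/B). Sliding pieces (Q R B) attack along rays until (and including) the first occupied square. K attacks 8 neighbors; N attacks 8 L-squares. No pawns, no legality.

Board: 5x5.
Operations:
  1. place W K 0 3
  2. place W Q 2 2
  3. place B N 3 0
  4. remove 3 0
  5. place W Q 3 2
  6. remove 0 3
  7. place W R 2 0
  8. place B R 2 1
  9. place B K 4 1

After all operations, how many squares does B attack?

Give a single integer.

Answer: 10

Derivation:
Op 1: place WK@(0,3)
Op 2: place WQ@(2,2)
Op 3: place BN@(3,0)
Op 4: remove (3,0)
Op 5: place WQ@(3,2)
Op 6: remove (0,3)
Op 7: place WR@(2,0)
Op 8: place BR@(2,1)
Op 9: place BK@(4,1)
Per-piece attacks for B:
  BR@(2,1): attacks (2,2) (2,0) (3,1) (4,1) (1,1) (0,1) [ray(0,1) blocked at (2,2); ray(0,-1) blocked at (2,0); ray(1,0) blocked at (4,1)]
  BK@(4,1): attacks (4,2) (4,0) (3,1) (3,2) (3,0)
Union (10 distinct): (0,1) (1,1) (2,0) (2,2) (3,0) (3,1) (3,2) (4,0) (4,1) (4,2)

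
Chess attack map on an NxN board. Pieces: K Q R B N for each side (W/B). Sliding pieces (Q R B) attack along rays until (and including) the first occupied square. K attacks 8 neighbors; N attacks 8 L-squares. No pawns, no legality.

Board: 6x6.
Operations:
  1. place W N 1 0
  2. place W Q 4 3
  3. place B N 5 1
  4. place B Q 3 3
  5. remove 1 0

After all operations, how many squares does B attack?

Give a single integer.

Op 1: place WN@(1,0)
Op 2: place WQ@(4,3)
Op 3: place BN@(5,1)
Op 4: place BQ@(3,3)
Op 5: remove (1,0)
Per-piece attacks for B:
  BQ@(3,3): attacks (3,4) (3,5) (3,2) (3,1) (3,0) (4,3) (2,3) (1,3) (0,3) (4,4) (5,5) (4,2) (5,1) (2,4) (1,5) (2,2) (1,1) (0,0) [ray(1,0) blocked at (4,3); ray(1,-1) blocked at (5,1)]
  BN@(5,1): attacks (4,3) (3,2) (3,0)
Union (18 distinct): (0,0) (0,3) (1,1) (1,3) (1,5) (2,2) (2,3) (2,4) (3,0) (3,1) (3,2) (3,4) (3,5) (4,2) (4,3) (4,4) (5,1) (5,5)

Answer: 18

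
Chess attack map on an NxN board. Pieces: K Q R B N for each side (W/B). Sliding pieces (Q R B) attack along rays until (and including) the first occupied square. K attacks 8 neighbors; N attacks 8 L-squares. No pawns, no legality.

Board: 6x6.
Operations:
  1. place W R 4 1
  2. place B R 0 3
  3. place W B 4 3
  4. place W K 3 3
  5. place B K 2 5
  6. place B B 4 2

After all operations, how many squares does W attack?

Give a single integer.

Answer: 18

Derivation:
Op 1: place WR@(4,1)
Op 2: place BR@(0,3)
Op 3: place WB@(4,3)
Op 4: place WK@(3,3)
Op 5: place BK@(2,5)
Op 6: place BB@(4,2)
Per-piece attacks for W:
  WK@(3,3): attacks (3,4) (3,2) (4,3) (2,3) (4,4) (4,2) (2,4) (2,2)
  WR@(4,1): attacks (4,2) (4,0) (5,1) (3,1) (2,1) (1,1) (0,1) [ray(0,1) blocked at (4,2)]
  WB@(4,3): attacks (5,4) (5,2) (3,4) (2,5) (3,2) (2,1) (1,0) [ray(-1,1) blocked at (2,5)]
Union (18 distinct): (0,1) (1,0) (1,1) (2,1) (2,2) (2,3) (2,4) (2,5) (3,1) (3,2) (3,4) (4,0) (4,2) (4,3) (4,4) (5,1) (5,2) (5,4)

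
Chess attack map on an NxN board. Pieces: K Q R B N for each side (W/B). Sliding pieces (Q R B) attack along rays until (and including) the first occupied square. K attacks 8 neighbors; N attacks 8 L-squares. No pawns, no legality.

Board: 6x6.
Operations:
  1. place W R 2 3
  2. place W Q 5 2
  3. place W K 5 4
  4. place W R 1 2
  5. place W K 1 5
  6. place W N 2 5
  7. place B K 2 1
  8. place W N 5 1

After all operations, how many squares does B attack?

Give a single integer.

Op 1: place WR@(2,3)
Op 2: place WQ@(5,2)
Op 3: place WK@(5,4)
Op 4: place WR@(1,2)
Op 5: place WK@(1,5)
Op 6: place WN@(2,5)
Op 7: place BK@(2,1)
Op 8: place WN@(5,1)
Per-piece attacks for B:
  BK@(2,1): attacks (2,2) (2,0) (3,1) (1,1) (3,2) (3,0) (1,2) (1,0)
Union (8 distinct): (1,0) (1,1) (1,2) (2,0) (2,2) (3,0) (3,1) (3,2)

Answer: 8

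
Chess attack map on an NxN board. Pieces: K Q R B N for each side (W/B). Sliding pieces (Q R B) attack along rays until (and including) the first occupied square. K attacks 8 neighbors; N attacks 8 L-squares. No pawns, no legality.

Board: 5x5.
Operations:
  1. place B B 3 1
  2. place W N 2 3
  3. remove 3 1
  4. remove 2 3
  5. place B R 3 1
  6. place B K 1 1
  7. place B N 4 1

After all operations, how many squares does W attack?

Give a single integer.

Answer: 0

Derivation:
Op 1: place BB@(3,1)
Op 2: place WN@(2,3)
Op 3: remove (3,1)
Op 4: remove (2,3)
Op 5: place BR@(3,1)
Op 6: place BK@(1,1)
Op 7: place BN@(4,1)
Per-piece attacks for W:
Union (0 distinct): (none)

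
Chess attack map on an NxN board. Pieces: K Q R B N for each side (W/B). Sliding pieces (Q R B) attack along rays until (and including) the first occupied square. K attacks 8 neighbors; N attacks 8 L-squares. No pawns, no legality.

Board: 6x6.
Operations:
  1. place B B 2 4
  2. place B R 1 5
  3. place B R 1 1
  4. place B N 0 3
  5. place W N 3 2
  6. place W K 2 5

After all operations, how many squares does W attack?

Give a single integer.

Op 1: place BB@(2,4)
Op 2: place BR@(1,5)
Op 3: place BR@(1,1)
Op 4: place BN@(0,3)
Op 5: place WN@(3,2)
Op 6: place WK@(2,5)
Per-piece attacks for W:
  WK@(2,5): attacks (2,4) (3,5) (1,5) (3,4) (1,4)
  WN@(3,2): attacks (4,4) (5,3) (2,4) (1,3) (4,0) (5,1) (2,0) (1,1)
Union (12 distinct): (1,1) (1,3) (1,4) (1,5) (2,0) (2,4) (3,4) (3,5) (4,0) (4,4) (5,1) (5,3)

Answer: 12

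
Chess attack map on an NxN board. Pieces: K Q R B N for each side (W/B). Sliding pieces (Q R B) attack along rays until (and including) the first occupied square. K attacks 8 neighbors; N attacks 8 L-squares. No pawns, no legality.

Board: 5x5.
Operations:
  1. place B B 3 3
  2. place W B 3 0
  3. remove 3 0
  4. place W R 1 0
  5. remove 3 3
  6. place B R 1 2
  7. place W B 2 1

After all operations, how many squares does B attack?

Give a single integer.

Answer: 8

Derivation:
Op 1: place BB@(3,3)
Op 2: place WB@(3,0)
Op 3: remove (3,0)
Op 4: place WR@(1,0)
Op 5: remove (3,3)
Op 6: place BR@(1,2)
Op 7: place WB@(2,1)
Per-piece attacks for B:
  BR@(1,2): attacks (1,3) (1,4) (1,1) (1,0) (2,2) (3,2) (4,2) (0,2) [ray(0,-1) blocked at (1,0)]
Union (8 distinct): (0,2) (1,0) (1,1) (1,3) (1,4) (2,2) (3,2) (4,2)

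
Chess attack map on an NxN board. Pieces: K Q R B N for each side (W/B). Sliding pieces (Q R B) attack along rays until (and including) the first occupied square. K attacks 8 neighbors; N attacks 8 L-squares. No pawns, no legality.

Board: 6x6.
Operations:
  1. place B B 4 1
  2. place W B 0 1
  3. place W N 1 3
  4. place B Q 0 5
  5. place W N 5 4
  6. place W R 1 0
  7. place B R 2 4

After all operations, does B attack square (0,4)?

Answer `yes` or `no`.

Answer: yes

Derivation:
Op 1: place BB@(4,1)
Op 2: place WB@(0,1)
Op 3: place WN@(1,3)
Op 4: place BQ@(0,5)
Op 5: place WN@(5,4)
Op 6: place WR@(1,0)
Op 7: place BR@(2,4)
Per-piece attacks for B:
  BQ@(0,5): attacks (0,4) (0,3) (0,2) (0,1) (1,5) (2,5) (3,5) (4,5) (5,5) (1,4) (2,3) (3,2) (4,1) [ray(0,-1) blocked at (0,1); ray(1,-1) blocked at (4,1)]
  BR@(2,4): attacks (2,5) (2,3) (2,2) (2,1) (2,0) (3,4) (4,4) (5,4) (1,4) (0,4) [ray(1,0) blocked at (5,4)]
  BB@(4,1): attacks (5,2) (5,0) (3,2) (2,3) (1,4) (0,5) (3,0) [ray(-1,1) blocked at (0,5)]
B attacks (0,4): yes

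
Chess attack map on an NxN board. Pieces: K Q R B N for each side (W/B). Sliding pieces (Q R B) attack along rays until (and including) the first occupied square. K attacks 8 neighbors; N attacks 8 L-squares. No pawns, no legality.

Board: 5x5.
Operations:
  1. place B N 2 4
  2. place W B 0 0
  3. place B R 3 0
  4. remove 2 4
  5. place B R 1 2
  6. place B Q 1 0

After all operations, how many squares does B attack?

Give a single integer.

Answer: 19

Derivation:
Op 1: place BN@(2,4)
Op 2: place WB@(0,0)
Op 3: place BR@(3,0)
Op 4: remove (2,4)
Op 5: place BR@(1,2)
Op 6: place BQ@(1,0)
Per-piece attacks for B:
  BQ@(1,0): attacks (1,1) (1,2) (2,0) (3,0) (0,0) (2,1) (3,2) (4,3) (0,1) [ray(0,1) blocked at (1,2); ray(1,0) blocked at (3,0); ray(-1,0) blocked at (0,0)]
  BR@(1,2): attacks (1,3) (1,4) (1,1) (1,0) (2,2) (3,2) (4,2) (0,2) [ray(0,-1) blocked at (1,0)]
  BR@(3,0): attacks (3,1) (3,2) (3,3) (3,4) (4,0) (2,0) (1,0) [ray(-1,0) blocked at (1,0)]
Union (19 distinct): (0,0) (0,1) (0,2) (1,0) (1,1) (1,2) (1,3) (1,4) (2,0) (2,1) (2,2) (3,0) (3,1) (3,2) (3,3) (3,4) (4,0) (4,2) (4,3)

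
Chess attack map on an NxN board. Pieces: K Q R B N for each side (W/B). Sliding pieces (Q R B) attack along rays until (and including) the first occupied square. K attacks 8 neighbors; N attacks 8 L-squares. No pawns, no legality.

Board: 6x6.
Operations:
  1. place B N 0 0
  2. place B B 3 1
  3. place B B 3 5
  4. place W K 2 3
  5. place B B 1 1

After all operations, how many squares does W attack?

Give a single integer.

Op 1: place BN@(0,0)
Op 2: place BB@(3,1)
Op 3: place BB@(3,5)
Op 4: place WK@(2,3)
Op 5: place BB@(1,1)
Per-piece attacks for W:
  WK@(2,3): attacks (2,4) (2,2) (3,3) (1,3) (3,4) (3,2) (1,4) (1,2)
Union (8 distinct): (1,2) (1,3) (1,4) (2,2) (2,4) (3,2) (3,3) (3,4)

Answer: 8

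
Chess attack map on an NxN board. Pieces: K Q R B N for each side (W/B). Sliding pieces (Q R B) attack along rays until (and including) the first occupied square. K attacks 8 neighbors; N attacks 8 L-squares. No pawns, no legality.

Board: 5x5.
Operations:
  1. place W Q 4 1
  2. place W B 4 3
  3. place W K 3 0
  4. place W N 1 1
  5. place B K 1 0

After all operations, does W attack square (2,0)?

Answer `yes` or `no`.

Op 1: place WQ@(4,1)
Op 2: place WB@(4,3)
Op 3: place WK@(3,0)
Op 4: place WN@(1,1)
Op 5: place BK@(1,0)
Per-piece attacks for W:
  WN@(1,1): attacks (2,3) (3,2) (0,3) (3,0)
  WK@(3,0): attacks (3,1) (4,0) (2,0) (4,1) (2,1)
  WQ@(4,1): attacks (4,2) (4,3) (4,0) (3,1) (2,1) (1,1) (3,2) (2,3) (1,4) (3,0) [ray(0,1) blocked at (4,3); ray(-1,0) blocked at (1,1); ray(-1,-1) blocked at (3,0)]
  WB@(4,3): attacks (3,4) (3,2) (2,1) (1,0) [ray(-1,-1) blocked at (1,0)]
W attacks (2,0): yes

Answer: yes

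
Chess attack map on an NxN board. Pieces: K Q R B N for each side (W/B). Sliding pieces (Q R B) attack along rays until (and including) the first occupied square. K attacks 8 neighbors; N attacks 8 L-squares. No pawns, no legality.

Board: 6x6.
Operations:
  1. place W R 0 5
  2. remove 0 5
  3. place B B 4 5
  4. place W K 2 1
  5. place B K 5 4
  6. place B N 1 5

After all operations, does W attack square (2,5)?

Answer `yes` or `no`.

Op 1: place WR@(0,5)
Op 2: remove (0,5)
Op 3: place BB@(4,5)
Op 4: place WK@(2,1)
Op 5: place BK@(5,4)
Op 6: place BN@(1,5)
Per-piece attacks for W:
  WK@(2,1): attacks (2,2) (2,0) (3,1) (1,1) (3,2) (3,0) (1,2) (1,0)
W attacks (2,5): no

Answer: no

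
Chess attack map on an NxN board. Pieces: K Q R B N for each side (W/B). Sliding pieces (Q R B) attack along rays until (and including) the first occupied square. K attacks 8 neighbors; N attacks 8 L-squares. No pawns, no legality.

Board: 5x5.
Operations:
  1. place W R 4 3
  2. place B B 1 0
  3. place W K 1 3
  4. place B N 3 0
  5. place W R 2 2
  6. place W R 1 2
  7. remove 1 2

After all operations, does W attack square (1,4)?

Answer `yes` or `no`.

Answer: yes

Derivation:
Op 1: place WR@(4,3)
Op 2: place BB@(1,0)
Op 3: place WK@(1,3)
Op 4: place BN@(3,0)
Op 5: place WR@(2,2)
Op 6: place WR@(1,2)
Op 7: remove (1,2)
Per-piece attacks for W:
  WK@(1,3): attacks (1,4) (1,2) (2,3) (0,3) (2,4) (2,2) (0,4) (0,2)
  WR@(2,2): attacks (2,3) (2,4) (2,1) (2,0) (3,2) (4,2) (1,2) (0,2)
  WR@(4,3): attacks (4,4) (4,2) (4,1) (4,0) (3,3) (2,3) (1,3) [ray(-1,0) blocked at (1,3)]
W attacks (1,4): yes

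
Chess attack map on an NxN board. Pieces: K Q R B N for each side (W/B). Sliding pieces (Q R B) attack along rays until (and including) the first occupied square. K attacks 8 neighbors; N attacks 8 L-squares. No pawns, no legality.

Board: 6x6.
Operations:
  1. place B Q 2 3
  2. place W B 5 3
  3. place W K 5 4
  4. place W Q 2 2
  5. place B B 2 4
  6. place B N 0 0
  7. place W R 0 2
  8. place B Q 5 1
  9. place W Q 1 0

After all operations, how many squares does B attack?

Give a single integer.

Op 1: place BQ@(2,3)
Op 2: place WB@(5,3)
Op 3: place WK@(5,4)
Op 4: place WQ@(2,2)
Op 5: place BB@(2,4)
Op 6: place BN@(0,0)
Op 7: place WR@(0,2)
Op 8: place BQ@(5,1)
Op 9: place WQ@(1,0)
Per-piece attacks for B:
  BN@(0,0): attacks (1,2) (2,1)
  BQ@(2,3): attacks (2,4) (2,2) (3,3) (4,3) (5,3) (1,3) (0,3) (3,4) (4,5) (3,2) (4,1) (5,0) (1,4) (0,5) (1,2) (0,1) [ray(0,1) blocked at (2,4); ray(0,-1) blocked at (2,2); ray(1,0) blocked at (5,3)]
  BB@(2,4): attacks (3,5) (3,3) (4,2) (5,1) (1,5) (1,3) (0,2) [ray(1,-1) blocked at (5,1); ray(-1,-1) blocked at (0,2)]
  BQ@(5,1): attacks (5,2) (5,3) (5,0) (4,1) (3,1) (2,1) (1,1) (0,1) (4,2) (3,3) (2,4) (4,0) [ray(0,1) blocked at (5,3); ray(-1,1) blocked at (2,4)]
Union (26 distinct): (0,1) (0,2) (0,3) (0,5) (1,1) (1,2) (1,3) (1,4) (1,5) (2,1) (2,2) (2,4) (3,1) (3,2) (3,3) (3,4) (3,5) (4,0) (4,1) (4,2) (4,3) (4,5) (5,0) (5,1) (5,2) (5,3)

Answer: 26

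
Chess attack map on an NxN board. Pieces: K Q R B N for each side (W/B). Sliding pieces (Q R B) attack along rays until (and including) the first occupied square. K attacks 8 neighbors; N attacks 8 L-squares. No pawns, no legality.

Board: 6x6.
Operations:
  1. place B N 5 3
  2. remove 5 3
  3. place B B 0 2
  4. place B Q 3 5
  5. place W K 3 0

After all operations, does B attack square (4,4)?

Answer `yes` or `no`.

Op 1: place BN@(5,3)
Op 2: remove (5,3)
Op 3: place BB@(0,2)
Op 4: place BQ@(3,5)
Op 5: place WK@(3,0)
Per-piece attacks for B:
  BB@(0,2): attacks (1,3) (2,4) (3,5) (1,1) (2,0) [ray(1,1) blocked at (3,5)]
  BQ@(3,5): attacks (3,4) (3,3) (3,2) (3,1) (3,0) (4,5) (5,5) (2,5) (1,5) (0,5) (4,4) (5,3) (2,4) (1,3) (0,2) [ray(0,-1) blocked at (3,0); ray(-1,-1) blocked at (0,2)]
B attacks (4,4): yes

Answer: yes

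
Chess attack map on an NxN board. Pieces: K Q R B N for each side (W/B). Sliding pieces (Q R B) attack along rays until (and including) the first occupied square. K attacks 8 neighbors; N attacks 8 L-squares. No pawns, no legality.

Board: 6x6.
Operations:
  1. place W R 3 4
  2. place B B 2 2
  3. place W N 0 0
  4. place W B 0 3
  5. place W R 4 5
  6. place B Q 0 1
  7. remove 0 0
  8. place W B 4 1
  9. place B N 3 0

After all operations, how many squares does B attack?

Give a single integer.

Op 1: place WR@(3,4)
Op 2: place BB@(2,2)
Op 3: place WN@(0,0)
Op 4: place WB@(0,3)
Op 5: place WR@(4,5)
Op 6: place BQ@(0,1)
Op 7: remove (0,0)
Op 8: place WB@(4,1)
Op 9: place BN@(3,0)
Per-piece attacks for B:
  BQ@(0,1): attacks (0,2) (0,3) (0,0) (1,1) (2,1) (3,1) (4,1) (1,2) (2,3) (3,4) (1,0) [ray(0,1) blocked at (0,3); ray(1,0) blocked at (4,1); ray(1,1) blocked at (3,4)]
  BB@(2,2): attacks (3,3) (4,4) (5,5) (3,1) (4,0) (1,3) (0,4) (1,1) (0,0)
  BN@(3,0): attacks (4,2) (5,1) (2,2) (1,1)
Union (20 distinct): (0,0) (0,2) (0,3) (0,4) (1,0) (1,1) (1,2) (1,3) (2,1) (2,2) (2,3) (3,1) (3,3) (3,4) (4,0) (4,1) (4,2) (4,4) (5,1) (5,5)

Answer: 20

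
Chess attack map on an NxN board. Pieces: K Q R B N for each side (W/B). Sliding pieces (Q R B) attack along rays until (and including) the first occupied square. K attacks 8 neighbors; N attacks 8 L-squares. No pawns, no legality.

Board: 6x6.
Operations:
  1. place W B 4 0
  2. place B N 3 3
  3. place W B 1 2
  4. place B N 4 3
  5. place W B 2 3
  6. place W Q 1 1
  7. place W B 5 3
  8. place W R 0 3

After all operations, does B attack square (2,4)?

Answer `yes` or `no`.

Op 1: place WB@(4,0)
Op 2: place BN@(3,3)
Op 3: place WB@(1,2)
Op 4: place BN@(4,3)
Op 5: place WB@(2,3)
Op 6: place WQ@(1,1)
Op 7: place WB@(5,3)
Op 8: place WR@(0,3)
Per-piece attacks for B:
  BN@(3,3): attacks (4,5) (5,4) (2,5) (1,4) (4,1) (5,2) (2,1) (1,2)
  BN@(4,3): attacks (5,5) (3,5) (2,4) (5,1) (3,1) (2,2)
B attacks (2,4): yes

Answer: yes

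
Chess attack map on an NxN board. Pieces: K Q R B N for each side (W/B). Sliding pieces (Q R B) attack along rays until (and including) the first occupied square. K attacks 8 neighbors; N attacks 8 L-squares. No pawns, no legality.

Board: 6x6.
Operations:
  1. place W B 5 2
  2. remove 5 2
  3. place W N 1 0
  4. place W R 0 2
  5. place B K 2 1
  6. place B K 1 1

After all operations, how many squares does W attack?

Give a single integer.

Answer: 12

Derivation:
Op 1: place WB@(5,2)
Op 2: remove (5,2)
Op 3: place WN@(1,0)
Op 4: place WR@(0,2)
Op 5: place BK@(2,1)
Op 6: place BK@(1,1)
Per-piece attacks for W:
  WR@(0,2): attacks (0,3) (0,4) (0,5) (0,1) (0,0) (1,2) (2,2) (3,2) (4,2) (5,2)
  WN@(1,0): attacks (2,2) (3,1) (0,2)
Union (12 distinct): (0,0) (0,1) (0,2) (0,3) (0,4) (0,5) (1,2) (2,2) (3,1) (3,2) (4,2) (5,2)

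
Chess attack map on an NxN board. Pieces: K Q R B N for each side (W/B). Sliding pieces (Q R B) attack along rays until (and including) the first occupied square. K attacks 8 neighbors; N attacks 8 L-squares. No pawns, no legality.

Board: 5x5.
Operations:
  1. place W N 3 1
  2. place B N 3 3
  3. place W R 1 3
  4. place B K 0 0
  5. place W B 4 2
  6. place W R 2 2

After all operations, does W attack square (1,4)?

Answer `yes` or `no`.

Answer: yes

Derivation:
Op 1: place WN@(3,1)
Op 2: place BN@(3,3)
Op 3: place WR@(1,3)
Op 4: place BK@(0,0)
Op 5: place WB@(4,2)
Op 6: place WR@(2,2)
Per-piece attacks for W:
  WR@(1,3): attacks (1,4) (1,2) (1,1) (1,0) (2,3) (3,3) (0,3) [ray(1,0) blocked at (3,3)]
  WR@(2,2): attacks (2,3) (2,4) (2,1) (2,0) (3,2) (4,2) (1,2) (0,2) [ray(1,0) blocked at (4,2)]
  WN@(3,1): attacks (4,3) (2,3) (1,2) (1,0)
  WB@(4,2): attacks (3,3) (3,1) [ray(-1,1) blocked at (3,3); ray(-1,-1) blocked at (3,1)]
W attacks (1,4): yes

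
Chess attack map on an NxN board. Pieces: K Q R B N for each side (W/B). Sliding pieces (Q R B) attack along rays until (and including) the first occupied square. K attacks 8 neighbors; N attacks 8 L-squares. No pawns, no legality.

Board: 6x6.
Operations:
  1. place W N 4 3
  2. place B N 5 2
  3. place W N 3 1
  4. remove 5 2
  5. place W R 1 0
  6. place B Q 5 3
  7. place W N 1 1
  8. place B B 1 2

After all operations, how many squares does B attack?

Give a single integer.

Op 1: place WN@(4,3)
Op 2: place BN@(5,2)
Op 3: place WN@(3,1)
Op 4: remove (5,2)
Op 5: place WR@(1,0)
Op 6: place BQ@(5,3)
Op 7: place WN@(1,1)
Op 8: place BB@(1,2)
Per-piece attacks for B:
  BB@(1,2): attacks (2,3) (3,4) (4,5) (2,1) (3,0) (0,3) (0,1)
  BQ@(5,3): attacks (5,4) (5,5) (5,2) (5,1) (5,0) (4,3) (4,4) (3,5) (4,2) (3,1) [ray(-1,0) blocked at (4,3); ray(-1,-1) blocked at (3,1)]
Union (17 distinct): (0,1) (0,3) (2,1) (2,3) (3,0) (3,1) (3,4) (3,5) (4,2) (4,3) (4,4) (4,5) (5,0) (5,1) (5,2) (5,4) (5,5)

Answer: 17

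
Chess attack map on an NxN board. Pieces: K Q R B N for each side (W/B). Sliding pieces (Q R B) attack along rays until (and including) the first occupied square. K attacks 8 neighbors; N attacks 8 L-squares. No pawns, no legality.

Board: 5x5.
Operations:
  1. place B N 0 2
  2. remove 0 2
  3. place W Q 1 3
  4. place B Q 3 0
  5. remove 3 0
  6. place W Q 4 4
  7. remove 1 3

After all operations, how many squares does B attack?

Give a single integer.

Answer: 0

Derivation:
Op 1: place BN@(0,2)
Op 2: remove (0,2)
Op 3: place WQ@(1,3)
Op 4: place BQ@(3,0)
Op 5: remove (3,0)
Op 6: place WQ@(4,4)
Op 7: remove (1,3)
Per-piece attacks for B:
Union (0 distinct): (none)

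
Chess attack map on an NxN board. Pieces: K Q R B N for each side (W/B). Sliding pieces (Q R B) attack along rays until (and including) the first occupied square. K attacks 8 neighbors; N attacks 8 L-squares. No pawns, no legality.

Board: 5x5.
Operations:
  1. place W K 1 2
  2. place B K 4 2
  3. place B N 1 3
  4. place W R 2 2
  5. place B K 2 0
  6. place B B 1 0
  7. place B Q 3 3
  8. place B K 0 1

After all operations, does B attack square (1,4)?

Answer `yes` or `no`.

Op 1: place WK@(1,2)
Op 2: place BK@(4,2)
Op 3: place BN@(1,3)
Op 4: place WR@(2,2)
Op 5: place BK@(2,0)
Op 6: place BB@(1,0)
Op 7: place BQ@(3,3)
Op 8: place BK@(0,1)
Per-piece attacks for B:
  BK@(0,1): attacks (0,2) (0,0) (1,1) (1,2) (1,0)
  BB@(1,0): attacks (2,1) (3,2) (4,3) (0,1) [ray(-1,1) blocked at (0,1)]
  BN@(1,3): attacks (3,4) (2,1) (3,2) (0,1)
  BK@(2,0): attacks (2,1) (3,0) (1,0) (3,1) (1,1)
  BQ@(3,3): attacks (3,4) (3,2) (3,1) (3,0) (4,3) (2,3) (1,3) (4,4) (4,2) (2,4) (2,2) [ray(-1,0) blocked at (1,3); ray(1,-1) blocked at (4,2); ray(-1,-1) blocked at (2,2)]
  BK@(4,2): attacks (4,3) (4,1) (3,2) (3,3) (3,1)
B attacks (1,4): no

Answer: no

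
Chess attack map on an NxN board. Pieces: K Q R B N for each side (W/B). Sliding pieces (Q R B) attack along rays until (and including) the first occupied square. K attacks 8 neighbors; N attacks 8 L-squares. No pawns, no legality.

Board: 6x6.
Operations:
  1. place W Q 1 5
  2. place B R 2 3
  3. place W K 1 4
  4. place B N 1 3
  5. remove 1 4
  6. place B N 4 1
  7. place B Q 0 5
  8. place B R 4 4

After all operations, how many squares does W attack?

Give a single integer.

Answer: 12

Derivation:
Op 1: place WQ@(1,5)
Op 2: place BR@(2,3)
Op 3: place WK@(1,4)
Op 4: place BN@(1,3)
Op 5: remove (1,4)
Op 6: place BN@(4,1)
Op 7: place BQ@(0,5)
Op 8: place BR@(4,4)
Per-piece attacks for W:
  WQ@(1,5): attacks (1,4) (1,3) (2,5) (3,5) (4,5) (5,5) (0,5) (2,4) (3,3) (4,2) (5,1) (0,4) [ray(0,-1) blocked at (1,3); ray(-1,0) blocked at (0,5)]
Union (12 distinct): (0,4) (0,5) (1,3) (1,4) (2,4) (2,5) (3,3) (3,5) (4,2) (4,5) (5,1) (5,5)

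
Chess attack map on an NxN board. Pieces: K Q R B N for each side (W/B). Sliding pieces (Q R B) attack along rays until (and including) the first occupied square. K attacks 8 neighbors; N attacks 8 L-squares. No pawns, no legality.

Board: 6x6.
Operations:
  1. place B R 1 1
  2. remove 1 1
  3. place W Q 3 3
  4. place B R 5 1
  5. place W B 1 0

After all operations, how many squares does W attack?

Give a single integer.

Answer: 22

Derivation:
Op 1: place BR@(1,1)
Op 2: remove (1,1)
Op 3: place WQ@(3,3)
Op 4: place BR@(5,1)
Op 5: place WB@(1,0)
Per-piece attacks for W:
  WB@(1,0): attacks (2,1) (3,2) (4,3) (5,4) (0,1)
  WQ@(3,3): attacks (3,4) (3,5) (3,2) (3,1) (3,0) (4,3) (5,3) (2,3) (1,3) (0,3) (4,4) (5,5) (4,2) (5,1) (2,4) (1,5) (2,2) (1,1) (0,0) [ray(1,-1) blocked at (5,1)]
Union (22 distinct): (0,0) (0,1) (0,3) (1,1) (1,3) (1,5) (2,1) (2,2) (2,3) (2,4) (3,0) (3,1) (3,2) (3,4) (3,5) (4,2) (4,3) (4,4) (5,1) (5,3) (5,4) (5,5)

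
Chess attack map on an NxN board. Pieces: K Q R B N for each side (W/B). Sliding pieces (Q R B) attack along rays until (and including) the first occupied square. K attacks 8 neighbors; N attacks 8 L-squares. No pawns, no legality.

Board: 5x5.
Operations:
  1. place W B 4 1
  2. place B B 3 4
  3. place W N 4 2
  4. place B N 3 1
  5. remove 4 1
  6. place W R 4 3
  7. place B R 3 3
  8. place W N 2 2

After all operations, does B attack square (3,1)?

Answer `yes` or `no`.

Answer: yes

Derivation:
Op 1: place WB@(4,1)
Op 2: place BB@(3,4)
Op 3: place WN@(4,2)
Op 4: place BN@(3,1)
Op 5: remove (4,1)
Op 6: place WR@(4,3)
Op 7: place BR@(3,3)
Op 8: place WN@(2,2)
Per-piece attacks for B:
  BN@(3,1): attacks (4,3) (2,3) (1,2) (1,0)
  BR@(3,3): attacks (3,4) (3,2) (3,1) (4,3) (2,3) (1,3) (0,3) [ray(0,1) blocked at (3,4); ray(0,-1) blocked at (3,1); ray(1,0) blocked at (4,3)]
  BB@(3,4): attacks (4,3) (2,3) (1,2) (0,1) [ray(1,-1) blocked at (4,3)]
B attacks (3,1): yes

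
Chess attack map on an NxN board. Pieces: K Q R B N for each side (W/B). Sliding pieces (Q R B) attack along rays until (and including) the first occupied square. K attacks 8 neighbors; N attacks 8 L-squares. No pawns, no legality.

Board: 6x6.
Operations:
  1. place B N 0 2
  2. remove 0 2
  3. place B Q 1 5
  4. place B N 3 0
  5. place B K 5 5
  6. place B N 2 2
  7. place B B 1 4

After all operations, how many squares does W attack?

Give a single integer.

Answer: 0

Derivation:
Op 1: place BN@(0,2)
Op 2: remove (0,2)
Op 3: place BQ@(1,5)
Op 4: place BN@(3,0)
Op 5: place BK@(5,5)
Op 6: place BN@(2,2)
Op 7: place BB@(1,4)
Per-piece attacks for W:
Union (0 distinct): (none)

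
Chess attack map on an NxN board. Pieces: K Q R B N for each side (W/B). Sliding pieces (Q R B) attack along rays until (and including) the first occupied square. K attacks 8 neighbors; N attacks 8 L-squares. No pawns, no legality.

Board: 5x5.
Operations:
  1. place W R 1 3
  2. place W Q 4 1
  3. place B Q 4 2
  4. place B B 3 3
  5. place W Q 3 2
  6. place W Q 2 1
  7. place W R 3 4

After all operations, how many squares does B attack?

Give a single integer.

Answer: 12

Derivation:
Op 1: place WR@(1,3)
Op 2: place WQ@(4,1)
Op 3: place BQ@(4,2)
Op 4: place BB@(3,3)
Op 5: place WQ@(3,2)
Op 6: place WQ@(2,1)
Op 7: place WR@(3,4)
Per-piece attacks for B:
  BB@(3,3): attacks (4,4) (4,2) (2,4) (2,2) (1,1) (0,0) [ray(1,-1) blocked at (4,2)]
  BQ@(4,2): attacks (4,3) (4,4) (4,1) (3,2) (3,3) (3,1) (2,0) [ray(0,-1) blocked at (4,1); ray(-1,0) blocked at (3,2); ray(-1,1) blocked at (3,3)]
Union (12 distinct): (0,0) (1,1) (2,0) (2,2) (2,4) (3,1) (3,2) (3,3) (4,1) (4,2) (4,3) (4,4)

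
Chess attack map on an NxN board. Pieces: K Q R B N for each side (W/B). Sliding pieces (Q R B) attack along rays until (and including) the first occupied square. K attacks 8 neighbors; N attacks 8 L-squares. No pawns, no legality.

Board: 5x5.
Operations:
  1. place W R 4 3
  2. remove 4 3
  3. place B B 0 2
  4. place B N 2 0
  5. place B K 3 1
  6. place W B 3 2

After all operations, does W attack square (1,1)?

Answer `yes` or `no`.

Answer: no

Derivation:
Op 1: place WR@(4,3)
Op 2: remove (4,3)
Op 3: place BB@(0,2)
Op 4: place BN@(2,0)
Op 5: place BK@(3,1)
Op 6: place WB@(3,2)
Per-piece attacks for W:
  WB@(3,2): attacks (4,3) (4,1) (2,3) (1,4) (2,1) (1,0)
W attacks (1,1): no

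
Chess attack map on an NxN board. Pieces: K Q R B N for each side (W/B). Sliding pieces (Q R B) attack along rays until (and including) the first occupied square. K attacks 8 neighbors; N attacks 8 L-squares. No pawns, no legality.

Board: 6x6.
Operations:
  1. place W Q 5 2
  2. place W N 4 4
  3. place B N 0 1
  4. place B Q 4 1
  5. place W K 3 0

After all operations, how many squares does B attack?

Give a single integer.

Op 1: place WQ@(5,2)
Op 2: place WN@(4,4)
Op 3: place BN@(0,1)
Op 4: place BQ@(4,1)
Op 5: place WK@(3,0)
Per-piece attacks for B:
  BN@(0,1): attacks (1,3) (2,2) (2,0)
  BQ@(4,1): attacks (4,2) (4,3) (4,4) (4,0) (5,1) (3,1) (2,1) (1,1) (0,1) (5,2) (5,0) (3,2) (2,3) (1,4) (0,5) (3,0) [ray(0,1) blocked at (4,4); ray(-1,0) blocked at (0,1); ray(1,1) blocked at (5,2); ray(-1,-1) blocked at (3,0)]
Union (19 distinct): (0,1) (0,5) (1,1) (1,3) (1,4) (2,0) (2,1) (2,2) (2,3) (3,0) (3,1) (3,2) (4,0) (4,2) (4,3) (4,4) (5,0) (5,1) (5,2)

Answer: 19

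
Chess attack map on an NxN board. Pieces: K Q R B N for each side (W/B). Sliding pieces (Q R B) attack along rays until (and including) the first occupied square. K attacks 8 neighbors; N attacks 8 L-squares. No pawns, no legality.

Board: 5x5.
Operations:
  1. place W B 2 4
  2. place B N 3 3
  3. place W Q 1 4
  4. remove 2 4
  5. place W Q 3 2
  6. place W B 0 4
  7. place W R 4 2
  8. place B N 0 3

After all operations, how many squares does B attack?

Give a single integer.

Op 1: place WB@(2,4)
Op 2: place BN@(3,3)
Op 3: place WQ@(1,4)
Op 4: remove (2,4)
Op 5: place WQ@(3,2)
Op 6: place WB@(0,4)
Op 7: place WR@(4,2)
Op 8: place BN@(0,3)
Per-piece attacks for B:
  BN@(0,3): attacks (2,4) (1,1) (2,2)
  BN@(3,3): attacks (1,4) (4,1) (2,1) (1,2)
Union (7 distinct): (1,1) (1,2) (1,4) (2,1) (2,2) (2,4) (4,1)

Answer: 7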